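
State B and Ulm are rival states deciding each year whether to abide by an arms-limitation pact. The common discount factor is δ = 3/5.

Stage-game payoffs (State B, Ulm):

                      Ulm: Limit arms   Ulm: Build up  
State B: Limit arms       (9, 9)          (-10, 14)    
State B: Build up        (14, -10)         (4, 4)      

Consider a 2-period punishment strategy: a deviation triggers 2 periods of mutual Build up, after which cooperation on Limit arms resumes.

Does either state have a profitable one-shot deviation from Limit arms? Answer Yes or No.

IC: δ+…+δ^2 ≥ (14−9)/(9−4) = 1.
At δ = 3/5: partial sum = 0.9600 < 1.0000. Cooperation not sustainable.

Yes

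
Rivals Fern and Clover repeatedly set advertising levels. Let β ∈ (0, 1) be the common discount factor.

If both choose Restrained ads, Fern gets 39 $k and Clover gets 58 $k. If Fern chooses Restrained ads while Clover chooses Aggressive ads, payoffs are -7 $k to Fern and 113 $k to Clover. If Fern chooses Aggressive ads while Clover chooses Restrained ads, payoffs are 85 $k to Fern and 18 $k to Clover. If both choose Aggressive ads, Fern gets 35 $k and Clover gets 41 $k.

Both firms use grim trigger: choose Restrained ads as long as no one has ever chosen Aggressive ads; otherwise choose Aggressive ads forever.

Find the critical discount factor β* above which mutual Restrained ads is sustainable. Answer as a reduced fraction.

23/25

For Fern: deviation gain 85−39 = 46, per-period punishment loss 39−35 = 4. IC gives β ≥ 46/50 = 23/25.
For Clover: gain 55, loss 17 per period, so β ≥ 55/72.
The tighter constraint is Fern's, so cooperation needs β ≥ 23/25.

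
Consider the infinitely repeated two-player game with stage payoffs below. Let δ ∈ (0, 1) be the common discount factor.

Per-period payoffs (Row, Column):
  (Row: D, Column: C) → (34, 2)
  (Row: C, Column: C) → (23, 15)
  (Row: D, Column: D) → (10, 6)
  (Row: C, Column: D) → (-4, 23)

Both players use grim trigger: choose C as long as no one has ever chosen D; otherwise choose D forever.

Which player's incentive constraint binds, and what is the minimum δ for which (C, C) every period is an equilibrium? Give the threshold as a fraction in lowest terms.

Column; δ ≥ 8/17

For Row: deviation gain 34−23 = 11, per-period punishment loss 23−10 = 13. IC gives δ ≥ 11/24.
For Column: gain 8, loss 9 per period, so δ ≥ 8/17.
The tighter constraint is Column's, so cooperation needs δ ≥ 8/17.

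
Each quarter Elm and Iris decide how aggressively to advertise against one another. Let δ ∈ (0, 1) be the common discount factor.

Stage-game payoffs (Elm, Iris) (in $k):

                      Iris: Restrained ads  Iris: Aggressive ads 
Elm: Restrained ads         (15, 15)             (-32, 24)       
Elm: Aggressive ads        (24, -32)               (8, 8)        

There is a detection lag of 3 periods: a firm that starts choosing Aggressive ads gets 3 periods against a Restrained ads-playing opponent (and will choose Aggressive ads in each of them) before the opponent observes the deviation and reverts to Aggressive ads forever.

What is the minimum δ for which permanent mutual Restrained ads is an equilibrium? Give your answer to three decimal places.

A deviator earns 24 for 3 periods, then 8 forever; cooperating earns 15 forever. Multiplying the IC by (1−δ):
15 ≥ 24(1−δ^3) + 8δ^3, so 16·δ^3 ≥ 9 and δ^3 ≥ 9/16.
δ ≥ (9/16)^(1/3) ≈ 0.825.

0.825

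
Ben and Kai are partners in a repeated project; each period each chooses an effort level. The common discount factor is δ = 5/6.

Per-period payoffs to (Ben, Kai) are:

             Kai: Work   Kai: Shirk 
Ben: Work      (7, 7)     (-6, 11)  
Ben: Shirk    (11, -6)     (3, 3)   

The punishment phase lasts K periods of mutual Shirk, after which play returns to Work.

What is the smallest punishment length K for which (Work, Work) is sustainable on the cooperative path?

2

Need Σ_{k=1}^{K} δ^k ≥ (11−7)/(7−3) = 1.0000 at δ = 5/6.
At K = 1 the sum is 0.8333 < 1.0000; at K = 2 it is 1.5278 ≥ 1.0000.
So the minimum punishment length is K = 2.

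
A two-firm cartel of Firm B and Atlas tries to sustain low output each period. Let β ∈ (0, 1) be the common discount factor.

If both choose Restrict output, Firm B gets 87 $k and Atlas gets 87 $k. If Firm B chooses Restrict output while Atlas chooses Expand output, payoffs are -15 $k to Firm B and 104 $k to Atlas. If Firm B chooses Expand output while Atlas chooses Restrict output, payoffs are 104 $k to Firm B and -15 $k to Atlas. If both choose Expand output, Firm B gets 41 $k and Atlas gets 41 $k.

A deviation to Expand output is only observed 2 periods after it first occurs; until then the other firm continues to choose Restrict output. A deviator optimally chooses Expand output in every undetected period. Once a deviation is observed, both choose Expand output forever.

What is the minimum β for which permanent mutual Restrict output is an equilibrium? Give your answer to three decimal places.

A deviator earns 104 for 2 periods, then 41 forever; cooperating earns 87 forever. Multiplying the IC by (1−β):
87 ≥ 104(1−β^2) + 41β^2, so 63·β^2 ≥ 17 and β^2 ≥ 17/63.
β ≥ (17/63)^(1/2) ≈ 0.519.

0.519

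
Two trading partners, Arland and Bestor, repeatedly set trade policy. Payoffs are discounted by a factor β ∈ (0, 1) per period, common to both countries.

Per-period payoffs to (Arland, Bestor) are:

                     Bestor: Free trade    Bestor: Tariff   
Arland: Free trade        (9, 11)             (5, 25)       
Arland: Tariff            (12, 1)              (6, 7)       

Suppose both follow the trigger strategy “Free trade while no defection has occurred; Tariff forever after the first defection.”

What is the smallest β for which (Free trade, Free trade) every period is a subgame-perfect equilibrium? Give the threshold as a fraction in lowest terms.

Arland's threshold: (12−9)/(12−6) = 1/2.
Bestor's threshold: (25−11)/(25−7) = 7/9.
1/2 < 7/9, so Bestor binds and β* = 7/9.

7/9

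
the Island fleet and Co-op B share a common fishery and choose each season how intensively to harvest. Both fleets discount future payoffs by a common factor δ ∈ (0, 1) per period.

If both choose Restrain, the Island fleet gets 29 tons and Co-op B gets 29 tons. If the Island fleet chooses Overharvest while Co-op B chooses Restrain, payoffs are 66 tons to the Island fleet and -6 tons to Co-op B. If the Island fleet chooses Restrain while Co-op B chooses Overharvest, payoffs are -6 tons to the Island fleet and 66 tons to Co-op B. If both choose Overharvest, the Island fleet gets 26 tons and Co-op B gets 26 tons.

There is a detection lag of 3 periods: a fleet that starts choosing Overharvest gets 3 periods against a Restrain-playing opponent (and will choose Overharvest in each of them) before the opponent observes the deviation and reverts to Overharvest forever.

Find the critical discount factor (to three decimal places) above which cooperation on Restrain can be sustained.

Deviating for the 3 undetected periods gains 66−29 = 37 per period over cooperation, then loses 29−26 = 3 per period forever once punishment starts.
Gain: 37(1 + δ + … + δ^2); loss: 3·δ^3/(1−δ).
No profitable deviation ⇔ 37(1−δ^3) ≤ 3·δ^3, i.e. δ^3 ≥ 37/(37+3) = 37/40.
Hence δ ≥ (37/40)^(1/3) ≈ 0.974.

0.974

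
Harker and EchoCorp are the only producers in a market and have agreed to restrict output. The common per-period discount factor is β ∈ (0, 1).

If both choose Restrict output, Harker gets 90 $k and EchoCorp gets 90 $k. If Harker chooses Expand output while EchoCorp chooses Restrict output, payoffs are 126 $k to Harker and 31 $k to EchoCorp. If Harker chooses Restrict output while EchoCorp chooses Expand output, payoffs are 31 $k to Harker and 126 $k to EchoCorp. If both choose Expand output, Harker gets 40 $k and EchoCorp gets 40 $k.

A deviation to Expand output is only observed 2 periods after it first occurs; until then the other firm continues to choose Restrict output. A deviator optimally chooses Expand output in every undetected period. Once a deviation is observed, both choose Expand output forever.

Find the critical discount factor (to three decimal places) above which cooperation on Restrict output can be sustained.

0.647

Deviating for the 2 undetected periods gains 126−90 = 36 per period over cooperation, then loses 90−40 = 50 per period forever once punishment starts.
Gain: 36(1 + β + … + β^1); loss: 50·β^2/(1−β).
No profitable deviation ⇔ 36(1−β^2) ≤ 50·β^2, i.e. β^2 ≥ 36/(36+50) = 18/43.
Hence β ≥ (18/43)^(1/2) ≈ 0.647.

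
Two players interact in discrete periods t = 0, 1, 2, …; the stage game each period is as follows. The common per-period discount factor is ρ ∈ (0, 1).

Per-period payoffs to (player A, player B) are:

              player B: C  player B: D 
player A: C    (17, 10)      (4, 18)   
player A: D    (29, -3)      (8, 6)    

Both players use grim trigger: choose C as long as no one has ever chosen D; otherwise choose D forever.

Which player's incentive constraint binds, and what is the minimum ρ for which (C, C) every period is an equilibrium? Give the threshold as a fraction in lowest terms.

player A's threshold: (29−17)/(29−8) = 4/7.
player B's threshold: (18−10)/(18−6) = 2/3.
4/7 < 2/3, so player B binds and ρ* = 2/3.

player B; ρ ≥ 2/3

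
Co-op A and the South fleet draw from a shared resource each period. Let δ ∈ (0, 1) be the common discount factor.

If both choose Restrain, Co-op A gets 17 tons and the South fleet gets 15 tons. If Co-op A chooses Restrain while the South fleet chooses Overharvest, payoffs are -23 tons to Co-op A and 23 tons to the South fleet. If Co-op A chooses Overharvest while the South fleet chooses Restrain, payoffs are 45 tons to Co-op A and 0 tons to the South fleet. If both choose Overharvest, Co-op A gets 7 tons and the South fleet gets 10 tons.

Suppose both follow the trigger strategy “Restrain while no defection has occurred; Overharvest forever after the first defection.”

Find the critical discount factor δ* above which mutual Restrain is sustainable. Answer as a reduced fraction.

Co-op A: cooperation gives 17 each period; deviation gives 45 once then 7 forever.
  17/(1−δ) ≥ 45 + 7δ/(1−δ) ⇒ δ ≥ 28/38 = 14/19.
the South fleet: cooperation gives 15 each period; deviation gives 23 once then 10 forever.
  δ ≥ 8/13.
Both must hold, so the binding constraint is Co-op A's: δ ≥ 14/19.

14/19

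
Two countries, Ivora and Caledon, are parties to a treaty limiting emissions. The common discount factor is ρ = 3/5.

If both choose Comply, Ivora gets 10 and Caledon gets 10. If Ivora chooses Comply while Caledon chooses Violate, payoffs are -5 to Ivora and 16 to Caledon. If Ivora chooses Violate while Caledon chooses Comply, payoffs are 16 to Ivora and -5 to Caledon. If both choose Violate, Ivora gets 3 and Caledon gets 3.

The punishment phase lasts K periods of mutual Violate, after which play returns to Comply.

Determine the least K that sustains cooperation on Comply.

2

IC: ρ(1−ρ^K)/(1−ρ) ≥ (16−10)/(10−3) = 6/7.
With ρ = 3/5: need 1 − ρ^K ≥ 6/7·(1−3/5)/(3/5), i.e. ρ^K ≤ 0.4286.
Since (3/5)^1 = 0.6000 and (3/5)^2 = 0.3600, the smallest such K is 2.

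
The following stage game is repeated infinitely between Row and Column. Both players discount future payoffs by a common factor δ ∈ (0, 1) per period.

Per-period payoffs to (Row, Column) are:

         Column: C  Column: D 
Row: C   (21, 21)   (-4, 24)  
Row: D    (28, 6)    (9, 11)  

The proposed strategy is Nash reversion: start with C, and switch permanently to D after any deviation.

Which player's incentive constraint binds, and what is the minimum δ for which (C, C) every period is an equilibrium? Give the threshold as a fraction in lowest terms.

Row; δ ≥ 7/19

For Row: deviation gain 28−21 = 7, per-period punishment loss 21−9 = 12. IC gives δ ≥ 7/19.
For Column: gain 3, loss 10 per period, so δ ≥ 3/13.
The tighter constraint is Row's, so cooperation needs δ ≥ 7/19.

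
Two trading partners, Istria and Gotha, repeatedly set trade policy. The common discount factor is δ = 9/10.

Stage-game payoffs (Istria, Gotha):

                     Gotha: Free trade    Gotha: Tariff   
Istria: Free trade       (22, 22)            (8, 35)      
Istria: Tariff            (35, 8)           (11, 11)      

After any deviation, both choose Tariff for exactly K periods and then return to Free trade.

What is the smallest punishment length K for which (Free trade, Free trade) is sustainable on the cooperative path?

2

IC: δ(1−δ^K)/(1−δ) ≥ (35−22)/(22−11) = 13/11.
With δ = 9/10: need 1 − δ^K ≥ 13/11·(1−9/10)/(9/10), i.e. δ^K ≤ 0.8687.
Since (9/10)^1 = 0.9000 and (9/10)^2 = 0.8100, the smallest such K is 2.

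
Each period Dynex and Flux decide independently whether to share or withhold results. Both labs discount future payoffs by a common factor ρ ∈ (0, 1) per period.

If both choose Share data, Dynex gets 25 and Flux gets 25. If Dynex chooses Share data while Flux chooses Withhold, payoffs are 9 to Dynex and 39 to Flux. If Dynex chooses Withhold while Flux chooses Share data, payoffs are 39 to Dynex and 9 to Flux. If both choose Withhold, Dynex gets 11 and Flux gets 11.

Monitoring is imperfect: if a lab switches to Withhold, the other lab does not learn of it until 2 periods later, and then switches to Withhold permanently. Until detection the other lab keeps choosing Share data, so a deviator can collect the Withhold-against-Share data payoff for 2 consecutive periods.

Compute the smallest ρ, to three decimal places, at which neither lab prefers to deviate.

A deviator earns 39 for 2 periods, then 11 forever; cooperating earns 25 forever. Multiplying the IC by (1−ρ):
25 ≥ 39(1−ρ^2) + 11ρ^2, so 28·ρ^2 ≥ 14 and ρ^2 ≥ 1/2.
ρ ≥ (1/2)^(1/2) ≈ 0.707.

0.707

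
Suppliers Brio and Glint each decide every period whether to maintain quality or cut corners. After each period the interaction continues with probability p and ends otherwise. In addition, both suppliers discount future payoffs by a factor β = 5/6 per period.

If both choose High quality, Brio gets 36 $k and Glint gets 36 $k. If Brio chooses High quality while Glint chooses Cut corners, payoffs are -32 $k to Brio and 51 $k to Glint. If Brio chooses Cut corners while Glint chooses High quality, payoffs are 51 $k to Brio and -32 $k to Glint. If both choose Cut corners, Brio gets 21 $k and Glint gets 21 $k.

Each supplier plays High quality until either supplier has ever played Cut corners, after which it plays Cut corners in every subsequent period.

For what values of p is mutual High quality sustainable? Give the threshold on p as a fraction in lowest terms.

3/5

Expected continuation weight on next period's payoff is β·p = 5/6·p, which plays the role of the discount factor.
Cooperation requires 5/6·p ≥ (51−36)/(51−21) = 1/2, hence p ≥ 3/5.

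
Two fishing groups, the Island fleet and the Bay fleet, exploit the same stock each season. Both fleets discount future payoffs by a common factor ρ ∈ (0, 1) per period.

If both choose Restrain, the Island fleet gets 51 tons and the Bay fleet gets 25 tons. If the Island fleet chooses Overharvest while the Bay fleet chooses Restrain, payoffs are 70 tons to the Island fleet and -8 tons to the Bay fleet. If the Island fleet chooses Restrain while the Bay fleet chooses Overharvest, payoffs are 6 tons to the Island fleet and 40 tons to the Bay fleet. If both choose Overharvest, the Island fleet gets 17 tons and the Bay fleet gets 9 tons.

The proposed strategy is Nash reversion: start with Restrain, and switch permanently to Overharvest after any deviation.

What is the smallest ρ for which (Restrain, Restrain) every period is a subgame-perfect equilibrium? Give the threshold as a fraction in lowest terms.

the Island fleet's threshold: (70−51)/(70−17) = 19/53.
the Bay fleet's threshold: (40−25)/(40−9) = 15/31.
19/53 < 15/31, so the Bay fleet binds and ρ* = 15/31.

15/31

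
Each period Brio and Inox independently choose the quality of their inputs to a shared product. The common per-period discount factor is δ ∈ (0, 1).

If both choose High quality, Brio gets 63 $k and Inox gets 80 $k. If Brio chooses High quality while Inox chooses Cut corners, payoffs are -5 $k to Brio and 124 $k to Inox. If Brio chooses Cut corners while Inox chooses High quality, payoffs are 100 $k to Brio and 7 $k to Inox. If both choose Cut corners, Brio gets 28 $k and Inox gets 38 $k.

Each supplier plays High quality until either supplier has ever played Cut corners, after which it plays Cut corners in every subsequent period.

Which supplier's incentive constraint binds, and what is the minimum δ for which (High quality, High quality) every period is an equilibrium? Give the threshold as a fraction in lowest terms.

For Brio: deviation gain 100−63 = 37, per-period punishment loss 63−28 = 35. IC gives δ ≥ 37/72.
For Inox: gain 44, loss 42 per period, so δ ≥ 44/86 = 22/43.
The tighter constraint is Brio's, so cooperation needs δ ≥ 37/72.

Brio; δ ≥ 37/72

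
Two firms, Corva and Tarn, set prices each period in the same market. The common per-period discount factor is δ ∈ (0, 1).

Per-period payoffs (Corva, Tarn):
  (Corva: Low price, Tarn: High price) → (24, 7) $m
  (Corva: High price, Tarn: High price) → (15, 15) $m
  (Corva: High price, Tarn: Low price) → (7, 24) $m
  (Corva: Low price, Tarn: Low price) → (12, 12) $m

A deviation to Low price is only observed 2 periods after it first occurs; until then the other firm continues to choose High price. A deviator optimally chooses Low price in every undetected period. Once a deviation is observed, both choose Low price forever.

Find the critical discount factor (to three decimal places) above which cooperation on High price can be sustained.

A deviator earns 24 for 2 periods, then 12 forever; cooperating earns 15 forever. Multiplying the IC by (1−δ):
15 ≥ 24(1−δ^2) + 12δ^2, so 12·δ^2 ≥ 9 and δ^2 ≥ 3/4.
δ ≥ (3/4)^(1/2) ≈ 0.866.

0.866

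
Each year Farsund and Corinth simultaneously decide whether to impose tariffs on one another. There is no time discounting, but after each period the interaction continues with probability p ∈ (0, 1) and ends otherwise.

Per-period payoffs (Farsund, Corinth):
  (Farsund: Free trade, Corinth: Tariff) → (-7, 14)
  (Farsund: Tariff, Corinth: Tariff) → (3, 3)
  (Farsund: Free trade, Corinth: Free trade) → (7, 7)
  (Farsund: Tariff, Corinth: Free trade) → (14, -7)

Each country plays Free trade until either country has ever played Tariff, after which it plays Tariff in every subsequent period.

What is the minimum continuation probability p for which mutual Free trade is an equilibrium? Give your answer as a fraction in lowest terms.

With no time discounting, the continuation probability p plays the role of the discount factor.
Grim-trigger IC: 7/(1−p) ≥ 14 + 3p/(1−p) ⇒ p ≥ (14−7)/(14−3) = 7/11.

7/11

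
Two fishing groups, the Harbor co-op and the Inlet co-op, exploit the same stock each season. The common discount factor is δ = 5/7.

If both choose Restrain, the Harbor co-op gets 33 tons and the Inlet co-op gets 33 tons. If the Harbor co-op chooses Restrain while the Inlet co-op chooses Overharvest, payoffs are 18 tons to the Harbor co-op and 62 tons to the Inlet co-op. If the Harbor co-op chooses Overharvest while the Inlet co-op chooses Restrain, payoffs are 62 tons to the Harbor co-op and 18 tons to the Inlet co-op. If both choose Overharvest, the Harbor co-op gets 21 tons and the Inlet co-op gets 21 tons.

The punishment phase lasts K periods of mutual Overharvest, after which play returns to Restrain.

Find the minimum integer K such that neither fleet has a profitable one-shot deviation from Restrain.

11

No profitable deviation requires (33−21)(δ+…+δ^K) ≥ 62−33, i.e. δ+…+δ^K ≥ 29/12 ≈ 2.4167.
With δ = 5/7, the partial sums are K=1: 0.7143, K=2: 1.2245, …, K=9: 2.3790, K=10: 2.4136, K=11: 2.4383.
K = 11 is the first length at which the sum reaches 2.4167.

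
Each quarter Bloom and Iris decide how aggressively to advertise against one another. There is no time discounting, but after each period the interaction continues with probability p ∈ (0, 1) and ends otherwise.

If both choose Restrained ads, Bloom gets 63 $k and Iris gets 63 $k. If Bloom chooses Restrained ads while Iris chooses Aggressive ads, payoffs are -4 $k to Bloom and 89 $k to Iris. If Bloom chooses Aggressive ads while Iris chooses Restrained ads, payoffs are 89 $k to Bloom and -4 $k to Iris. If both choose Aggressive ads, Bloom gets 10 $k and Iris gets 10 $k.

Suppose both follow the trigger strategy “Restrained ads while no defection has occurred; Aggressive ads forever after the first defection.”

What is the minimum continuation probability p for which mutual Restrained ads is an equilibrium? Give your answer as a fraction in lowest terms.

26/79

Expected cooperation value is 63 + p·63 + p²·63 + … = 63/(1−p); deviation gives 89 + p·10/(1−p).
63 ≥ 89(1−p) + 10p ⇒ 79p ≥ 26 ⇒ p ≥ 26/79.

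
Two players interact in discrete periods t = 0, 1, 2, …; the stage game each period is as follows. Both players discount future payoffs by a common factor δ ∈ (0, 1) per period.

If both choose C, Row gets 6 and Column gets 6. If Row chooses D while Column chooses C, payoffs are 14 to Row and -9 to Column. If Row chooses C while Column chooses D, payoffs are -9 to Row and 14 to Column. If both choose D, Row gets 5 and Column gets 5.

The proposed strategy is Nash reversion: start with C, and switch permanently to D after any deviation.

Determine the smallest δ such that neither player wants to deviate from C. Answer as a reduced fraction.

8/9

One-period gain from deviating is 14 − 6 = 8. The loss is 6 − 5 = 1 in every subsequent period, with present value 1·δ/(1−δ).
Deviation is unprofitable when 1·δ/(1−δ) ≥ 8, i.e. δ/(1−δ) ≥ 8.
Equivalently δ ≥ 8/(8+1) = 8/9.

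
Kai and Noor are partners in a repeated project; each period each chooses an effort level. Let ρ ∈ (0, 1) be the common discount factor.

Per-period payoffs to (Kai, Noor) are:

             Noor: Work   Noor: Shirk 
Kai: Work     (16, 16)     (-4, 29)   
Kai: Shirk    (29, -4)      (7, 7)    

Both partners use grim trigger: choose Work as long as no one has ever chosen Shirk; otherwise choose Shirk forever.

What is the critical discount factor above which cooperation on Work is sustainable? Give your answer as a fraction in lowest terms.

One-period gain from deviating is 29 − 16 = 13. The loss is 16 − 7 = 9 in every subsequent period, with present value 9·ρ/(1−ρ).
Deviation is unprofitable when 9·ρ/(1−ρ) ≥ 13, i.e. ρ/(1−ρ) ≥ 13/9.
Equivalently ρ ≥ 13/(13+9) = 13/22.

13/22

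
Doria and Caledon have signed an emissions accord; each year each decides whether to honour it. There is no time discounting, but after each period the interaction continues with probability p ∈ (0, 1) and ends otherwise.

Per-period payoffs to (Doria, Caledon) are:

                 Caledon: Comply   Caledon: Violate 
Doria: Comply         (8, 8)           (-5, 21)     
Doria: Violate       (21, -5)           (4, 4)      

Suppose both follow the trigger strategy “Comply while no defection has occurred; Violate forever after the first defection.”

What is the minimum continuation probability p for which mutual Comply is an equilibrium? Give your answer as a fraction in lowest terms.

13/17

With no time discounting, the continuation probability p plays the role of the discount factor.
Grim-trigger IC: 8/(1−p) ≥ 21 + 4p/(1−p) ⇒ p ≥ (21−8)/(21−4) = 13/17.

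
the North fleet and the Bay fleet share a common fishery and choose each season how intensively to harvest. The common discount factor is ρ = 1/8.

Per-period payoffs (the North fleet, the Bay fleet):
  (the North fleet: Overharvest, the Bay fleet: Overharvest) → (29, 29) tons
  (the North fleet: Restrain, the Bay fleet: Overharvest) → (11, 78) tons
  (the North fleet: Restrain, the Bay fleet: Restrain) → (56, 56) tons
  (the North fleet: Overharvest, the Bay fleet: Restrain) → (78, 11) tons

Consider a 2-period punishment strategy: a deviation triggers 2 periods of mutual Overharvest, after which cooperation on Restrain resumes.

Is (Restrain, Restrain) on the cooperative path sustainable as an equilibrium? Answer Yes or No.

No

A one-shot deviation gives 78 now, then 29 for 2 periods, then back to 56.
Gain from deviating: (78−56) today; loss: (56−29) in each of the next 2 periods.
No-deviation condition: (56−29)(ρ+…+ρ^2) ≥ 78−56, i.e. ρ+…+ρ^2 ≥ 22/27.
At ρ = 1/8: ρ+…+ρ^2 = 0.1406 < 0.8148.
So cooperation is not sustainable.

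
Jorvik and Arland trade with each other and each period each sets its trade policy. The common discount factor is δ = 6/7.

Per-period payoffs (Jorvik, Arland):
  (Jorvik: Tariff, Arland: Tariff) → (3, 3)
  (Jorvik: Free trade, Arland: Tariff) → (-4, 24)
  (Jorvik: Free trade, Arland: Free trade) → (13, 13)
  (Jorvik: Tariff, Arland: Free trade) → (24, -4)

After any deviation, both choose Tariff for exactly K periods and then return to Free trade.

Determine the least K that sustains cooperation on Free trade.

No profitable deviation requires (13−3)(δ+…+δ^K) ≥ 24−13, i.e. δ+…+δ^K ≥ 11/10 ≈ 1.1000.
With δ = 6/7, the partial sums are K=1: 0.8571, K=2: 1.5918.
K = 2 is the first length at which the sum reaches 1.1000.

2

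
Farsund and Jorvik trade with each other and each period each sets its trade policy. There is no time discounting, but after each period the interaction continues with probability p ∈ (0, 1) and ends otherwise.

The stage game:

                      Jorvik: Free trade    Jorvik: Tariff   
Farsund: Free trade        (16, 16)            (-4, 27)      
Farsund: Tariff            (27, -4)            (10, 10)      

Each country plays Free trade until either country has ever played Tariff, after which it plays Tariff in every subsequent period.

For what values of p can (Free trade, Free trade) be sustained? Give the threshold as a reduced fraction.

11/17

With no time discounting, the continuation probability p plays the role of the discount factor.
Grim-trigger IC: 16/(1−p) ≥ 27 + 10p/(1−p) ⇒ p ≥ (27−16)/(27−10) = 11/17.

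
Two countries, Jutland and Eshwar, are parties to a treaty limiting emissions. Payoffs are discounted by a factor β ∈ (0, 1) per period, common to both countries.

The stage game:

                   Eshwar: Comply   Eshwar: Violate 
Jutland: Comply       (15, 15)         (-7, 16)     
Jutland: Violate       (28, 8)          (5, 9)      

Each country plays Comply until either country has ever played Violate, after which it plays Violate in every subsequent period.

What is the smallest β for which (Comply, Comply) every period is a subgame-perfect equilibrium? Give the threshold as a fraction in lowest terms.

For Jutland: deviation gain 28−15 = 13, per-period punishment loss 15−5 = 10. IC gives β ≥ 13/23.
For Eshwar: gain 1, loss 6 per period, so β ≥ 1/7.
The tighter constraint is Jutland's, so cooperation needs β ≥ 13/23.

13/23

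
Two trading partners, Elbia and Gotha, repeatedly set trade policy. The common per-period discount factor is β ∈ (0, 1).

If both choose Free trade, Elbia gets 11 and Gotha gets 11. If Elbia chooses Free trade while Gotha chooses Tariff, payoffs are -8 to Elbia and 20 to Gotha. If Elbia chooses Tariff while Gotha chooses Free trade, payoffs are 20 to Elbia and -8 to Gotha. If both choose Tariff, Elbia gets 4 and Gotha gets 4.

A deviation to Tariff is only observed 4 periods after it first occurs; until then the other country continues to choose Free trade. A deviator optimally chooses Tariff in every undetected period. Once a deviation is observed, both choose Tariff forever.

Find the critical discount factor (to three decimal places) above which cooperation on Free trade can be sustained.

0.866

The best deviation is to choose Tariff for all 4 undetected periods, earning 20 each, then 4 forever once detected.
Deviation value: 20(1−β^4)/(1−β) + 4β^4/(1−β); cooperation value: 11/(1−β).
IC: 11 ≥ 20(1−β^4) + 4β^4 = 20 − 16β^4.
So β^4 ≥ 9/16, giving β ≥ (9/16)^(1/4) ≈ 0.866.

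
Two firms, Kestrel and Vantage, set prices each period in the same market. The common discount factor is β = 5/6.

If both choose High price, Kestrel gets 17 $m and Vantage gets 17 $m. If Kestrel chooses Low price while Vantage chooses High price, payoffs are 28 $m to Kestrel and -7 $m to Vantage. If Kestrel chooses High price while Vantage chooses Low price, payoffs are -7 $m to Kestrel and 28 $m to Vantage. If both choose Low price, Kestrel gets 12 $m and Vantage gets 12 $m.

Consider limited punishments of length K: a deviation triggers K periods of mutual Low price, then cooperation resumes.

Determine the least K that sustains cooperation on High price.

Need Σ_{k=1}^{K} β^k ≥ (28−17)/(17−12) = 2.2000 at β = 5/6.
At K = 3 the sum is 2.1065 < 2.2000; at K = 4 it is 2.5887 ≥ 2.2000.
So the minimum punishment length is K = 4.

4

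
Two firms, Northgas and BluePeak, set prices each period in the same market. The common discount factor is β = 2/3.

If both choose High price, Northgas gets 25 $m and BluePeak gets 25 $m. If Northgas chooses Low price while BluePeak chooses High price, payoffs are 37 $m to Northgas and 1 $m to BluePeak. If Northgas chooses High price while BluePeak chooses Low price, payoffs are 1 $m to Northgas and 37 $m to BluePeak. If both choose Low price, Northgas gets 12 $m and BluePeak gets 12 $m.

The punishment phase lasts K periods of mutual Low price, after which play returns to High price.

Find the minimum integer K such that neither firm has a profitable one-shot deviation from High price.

2

Need Σ_{k=1}^{K} β^k ≥ (37−25)/(25−12) = 0.9231 at β = 2/3.
At K = 1 the sum is 0.6667 < 0.9231; at K = 2 it is 1.1111 ≥ 0.9231.
So the minimum punishment length is K = 2.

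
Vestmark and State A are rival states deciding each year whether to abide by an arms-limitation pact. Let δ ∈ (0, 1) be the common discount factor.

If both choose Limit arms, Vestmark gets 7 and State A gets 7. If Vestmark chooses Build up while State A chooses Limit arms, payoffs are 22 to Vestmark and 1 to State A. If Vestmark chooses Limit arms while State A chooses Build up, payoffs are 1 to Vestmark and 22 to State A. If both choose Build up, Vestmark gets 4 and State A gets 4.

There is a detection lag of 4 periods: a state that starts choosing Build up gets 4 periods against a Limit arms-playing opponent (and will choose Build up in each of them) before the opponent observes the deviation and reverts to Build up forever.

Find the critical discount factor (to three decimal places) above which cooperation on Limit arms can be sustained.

0.955

A deviator earns 22 for 4 periods, then 4 forever; cooperating earns 7 forever. Multiplying the IC by (1−δ):
7 ≥ 22(1−δ^4) + 4δ^4, so 18·δ^4 ≥ 15 and δ^4 ≥ 5/6.
δ ≥ (5/6)^(1/4) ≈ 0.955.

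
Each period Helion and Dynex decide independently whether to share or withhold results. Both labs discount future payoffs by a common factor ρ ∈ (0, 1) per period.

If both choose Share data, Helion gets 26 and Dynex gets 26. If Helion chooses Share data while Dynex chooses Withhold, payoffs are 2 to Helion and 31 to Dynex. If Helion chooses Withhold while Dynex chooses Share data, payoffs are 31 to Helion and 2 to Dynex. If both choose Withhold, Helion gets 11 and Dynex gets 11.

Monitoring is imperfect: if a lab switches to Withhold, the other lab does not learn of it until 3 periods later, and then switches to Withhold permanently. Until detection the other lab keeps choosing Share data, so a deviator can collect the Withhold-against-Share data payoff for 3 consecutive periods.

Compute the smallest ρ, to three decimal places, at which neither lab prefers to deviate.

Deviating for the 3 undetected periods gains 31−26 = 5 per period over cooperation, then loses 26−11 = 15 per period forever once punishment starts.
Gain: 5(1 + ρ + … + ρ^2); loss: 15·ρ^3/(1−ρ).
No profitable deviation ⇔ 5(1−ρ^3) ≤ 15·ρ^3, i.e. ρ^3 ≥ 5/(5+15) = 1/4.
Hence ρ ≥ (1/4)^(1/3) ≈ 0.630.

0.630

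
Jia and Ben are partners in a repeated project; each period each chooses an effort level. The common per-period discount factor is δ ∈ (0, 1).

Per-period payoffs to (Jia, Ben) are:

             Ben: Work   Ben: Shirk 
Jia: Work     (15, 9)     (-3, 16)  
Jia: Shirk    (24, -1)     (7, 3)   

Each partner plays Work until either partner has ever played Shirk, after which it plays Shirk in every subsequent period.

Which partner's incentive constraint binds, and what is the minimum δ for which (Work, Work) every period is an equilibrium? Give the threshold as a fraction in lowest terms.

For Jia: deviation gain 24−15 = 9, per-period punishment loss 15−7 = 8. IC gives δ ≥ 9/17.
For Ben: gain 7, loss 6 per period, so δ ≥ 7/13.
The tighter constraint is Ben's, so cooperation needs δ ≥ 7/13.

Ben; δ ≥ 7/13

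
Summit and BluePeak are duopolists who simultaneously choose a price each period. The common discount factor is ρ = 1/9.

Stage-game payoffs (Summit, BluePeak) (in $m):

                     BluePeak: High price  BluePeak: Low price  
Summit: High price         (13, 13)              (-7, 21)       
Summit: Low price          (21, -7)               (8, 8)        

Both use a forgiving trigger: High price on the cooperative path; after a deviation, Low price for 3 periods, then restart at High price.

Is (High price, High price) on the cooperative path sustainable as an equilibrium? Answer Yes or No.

A one-shot deviation gives 21 now, then 8 for 3 periods, then back to 13.
Gain from deviating: (21−13) today; loss: (13−8) in each of the next 3 periods.
No-deviation condition: (13−8)(ρ+…+ρ^3) ≥ 21−13, i.e. ρ+…+ρ^3 ≥ 8/5.
At ρ = 1/9: ρ+…+ρ^3 = 0.1248 < 1.6000.
So cooperation is not sustainable.

No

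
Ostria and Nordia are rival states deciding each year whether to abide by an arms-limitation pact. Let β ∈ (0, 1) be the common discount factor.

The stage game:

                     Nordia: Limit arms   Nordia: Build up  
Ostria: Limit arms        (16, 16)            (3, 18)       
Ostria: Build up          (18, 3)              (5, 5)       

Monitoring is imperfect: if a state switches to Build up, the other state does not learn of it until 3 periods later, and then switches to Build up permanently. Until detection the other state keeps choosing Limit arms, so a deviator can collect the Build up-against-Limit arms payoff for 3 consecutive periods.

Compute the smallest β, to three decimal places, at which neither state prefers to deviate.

0.536

Deviating for the 3 undetected periods gains 18−16 = 2 per period over cooperation, then loses 16−5 = 11 per period forever once punishment starts.
Gain: 2(1 + β + … + β^2); loss: 11·β^3/(1−β).
No profitable deviation ⇔ 2(1−β^3) ≤ 11·β^3, i.e. β^3 ≥ 2/(2+11) = 2/13.
Hence β ≥ (2/13)^(1/3) ≈ 0.536.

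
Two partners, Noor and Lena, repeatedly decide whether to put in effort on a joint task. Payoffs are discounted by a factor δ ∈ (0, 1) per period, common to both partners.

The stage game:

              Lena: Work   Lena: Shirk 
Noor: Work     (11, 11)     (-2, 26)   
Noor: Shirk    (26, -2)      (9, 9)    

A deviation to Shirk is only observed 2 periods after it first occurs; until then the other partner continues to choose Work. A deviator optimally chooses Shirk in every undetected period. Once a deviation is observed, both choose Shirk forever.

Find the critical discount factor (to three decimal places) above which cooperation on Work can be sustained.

A deviator earns 26 for 2 periods, then 9 forever; cooperating earns 11 forever. Multiplying the IC by (1−δ):
11 ≥ 26(1−δ^2) + 9δ^2, so 17·δ^2 ≥ 15 and δ^2 ≥ 15/17.
δ ≥ (15/17)^(1/2) ≈ 0.939.

0.939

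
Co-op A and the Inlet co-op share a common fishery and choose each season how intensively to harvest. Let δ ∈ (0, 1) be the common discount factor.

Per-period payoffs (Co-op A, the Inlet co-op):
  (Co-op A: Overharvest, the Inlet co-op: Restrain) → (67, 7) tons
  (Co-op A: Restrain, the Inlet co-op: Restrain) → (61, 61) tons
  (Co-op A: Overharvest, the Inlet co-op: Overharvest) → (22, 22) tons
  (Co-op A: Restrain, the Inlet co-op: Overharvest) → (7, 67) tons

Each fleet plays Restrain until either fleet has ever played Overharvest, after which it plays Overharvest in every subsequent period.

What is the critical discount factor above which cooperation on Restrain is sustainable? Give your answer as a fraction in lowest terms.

2/15

Under grim trigger the critical discount factor is (T−C)/(T−P) with T = 67, C = 61, P = 22.
δ* = (67−61)/(67−22) = 6/45 = 2/15.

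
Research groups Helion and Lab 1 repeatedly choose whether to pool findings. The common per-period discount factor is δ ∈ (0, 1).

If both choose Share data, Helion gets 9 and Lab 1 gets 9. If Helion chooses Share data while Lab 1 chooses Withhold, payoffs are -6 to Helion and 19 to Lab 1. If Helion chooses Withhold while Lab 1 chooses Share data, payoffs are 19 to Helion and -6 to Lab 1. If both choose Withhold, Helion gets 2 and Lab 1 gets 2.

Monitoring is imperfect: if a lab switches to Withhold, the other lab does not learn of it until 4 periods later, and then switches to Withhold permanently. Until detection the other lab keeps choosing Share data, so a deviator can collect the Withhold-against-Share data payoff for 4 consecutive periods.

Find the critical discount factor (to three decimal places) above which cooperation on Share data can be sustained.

A deviator earns 19 for 4 periods, then 2 forever; cooperating earns 9 forever. Multiplying the IC by (1−δ):
9 ≥ 19(1−δ^4) + 2δ^4, so 17·δ^4 ≥ 10 and δ^4 ≥ 10/17.
δ ≥ (10/17)^(1/4) ≈ 0.876.

0.876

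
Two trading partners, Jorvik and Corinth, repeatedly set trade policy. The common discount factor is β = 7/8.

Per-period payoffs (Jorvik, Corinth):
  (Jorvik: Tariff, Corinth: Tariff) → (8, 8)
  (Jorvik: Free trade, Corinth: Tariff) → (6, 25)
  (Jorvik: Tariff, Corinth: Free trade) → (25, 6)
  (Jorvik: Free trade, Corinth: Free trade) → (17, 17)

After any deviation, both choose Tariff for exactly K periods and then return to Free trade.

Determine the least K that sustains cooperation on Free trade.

2

No profitable deviation requires (17−8)(β+…+β^K) ≥ 25−17, i.e. β+…+β^K ≥ 8/9 ≈ 0.8889.
With β = 7/8, the partial sums are K=1: 0.8750, K=2: 1.6406.
K = 2 is the first length at which the sum reaches 0.8889.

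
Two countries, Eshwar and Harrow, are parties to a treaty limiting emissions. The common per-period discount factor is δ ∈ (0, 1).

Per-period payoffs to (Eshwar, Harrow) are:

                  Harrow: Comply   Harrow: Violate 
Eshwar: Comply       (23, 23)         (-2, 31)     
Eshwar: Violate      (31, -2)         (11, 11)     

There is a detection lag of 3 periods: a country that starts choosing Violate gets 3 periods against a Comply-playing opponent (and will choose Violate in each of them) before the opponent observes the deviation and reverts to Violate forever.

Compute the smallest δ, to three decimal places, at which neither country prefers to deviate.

0.737

The best deviation is to choose Violate for all 3 undetected periods, earning 31 each, then 11 forever once detected.
Deviation value: 31(1−δ^3)/(1−δ) + 11δ^3/(1−δ); cooperation value: 23/(1−δ).
IC: 23 ≥ 31(1−δ^3) + 11δ^3 = 31 − 20δ^3.
So δ^3 ≥ 8/20 = 2/5, giving δ ≥ (2/5)^(1/3) ≈ 0.737.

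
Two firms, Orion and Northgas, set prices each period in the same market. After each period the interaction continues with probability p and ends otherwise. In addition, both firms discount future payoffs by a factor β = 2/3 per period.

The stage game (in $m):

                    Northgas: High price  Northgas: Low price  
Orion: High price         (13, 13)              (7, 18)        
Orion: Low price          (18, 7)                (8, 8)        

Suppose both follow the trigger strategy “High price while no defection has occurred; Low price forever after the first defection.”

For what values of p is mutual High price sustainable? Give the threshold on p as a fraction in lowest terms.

3/4

Expected continuation weight on next period's payoff is β·p = 2/3·p, which plays the role of the discount factor.
Cooperation requires 2/3·p ≥ (18−13)/(18−8) = 1/2, hence p ≥ 3/4.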